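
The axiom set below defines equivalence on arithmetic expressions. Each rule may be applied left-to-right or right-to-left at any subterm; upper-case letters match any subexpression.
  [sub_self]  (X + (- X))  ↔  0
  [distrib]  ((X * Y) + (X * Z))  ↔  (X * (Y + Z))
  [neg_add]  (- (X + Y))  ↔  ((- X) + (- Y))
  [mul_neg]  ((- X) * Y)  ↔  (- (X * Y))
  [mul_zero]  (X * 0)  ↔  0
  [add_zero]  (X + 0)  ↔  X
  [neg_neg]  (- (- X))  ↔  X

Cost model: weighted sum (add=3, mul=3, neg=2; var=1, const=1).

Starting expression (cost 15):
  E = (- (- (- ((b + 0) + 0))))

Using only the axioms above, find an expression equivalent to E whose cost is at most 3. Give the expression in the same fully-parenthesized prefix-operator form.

1. [neg_neg →] (- (- ((b + 0) + 0)))  →  ((b + 0) + 0);  E = (- ((b + 0) + 0))
2. [add_zero →] (b + 0)  →  b;  E = (- (b + 0))
3. [add_zero →] (b + 0)  →  b;  cost 3 ≤ 3, done

(- b)   [cost 3]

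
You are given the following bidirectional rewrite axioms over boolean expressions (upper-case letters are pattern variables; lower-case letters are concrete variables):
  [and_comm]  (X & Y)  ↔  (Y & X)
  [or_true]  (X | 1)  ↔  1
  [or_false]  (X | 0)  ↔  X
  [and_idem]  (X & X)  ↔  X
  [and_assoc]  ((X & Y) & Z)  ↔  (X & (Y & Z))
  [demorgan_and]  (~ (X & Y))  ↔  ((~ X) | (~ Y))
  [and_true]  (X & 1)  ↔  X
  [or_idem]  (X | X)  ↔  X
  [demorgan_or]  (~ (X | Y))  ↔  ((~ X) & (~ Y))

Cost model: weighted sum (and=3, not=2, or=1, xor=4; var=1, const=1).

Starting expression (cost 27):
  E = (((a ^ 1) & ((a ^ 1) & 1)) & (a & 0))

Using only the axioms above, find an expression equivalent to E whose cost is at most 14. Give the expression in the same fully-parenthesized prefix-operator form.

1. [and_true →] ((a ^ 1) & 1)  →  (a ^ 1);  E = (((a ^ 1) & (a ^ 1)) & (a & 0))
2. [and_comm →] (((a ^ 1) & (a ^ 1)) & (a & 0))  →  ((a & 0) & ((a ^ 1) & (a ^ 1)))
3. [and_idem →] ((a ^ 1) & (a ^ 1))  →  (a ^ 1);  cost 14 ≤ 14, done

((a & 0) & (a ^ 1))   [cost 14]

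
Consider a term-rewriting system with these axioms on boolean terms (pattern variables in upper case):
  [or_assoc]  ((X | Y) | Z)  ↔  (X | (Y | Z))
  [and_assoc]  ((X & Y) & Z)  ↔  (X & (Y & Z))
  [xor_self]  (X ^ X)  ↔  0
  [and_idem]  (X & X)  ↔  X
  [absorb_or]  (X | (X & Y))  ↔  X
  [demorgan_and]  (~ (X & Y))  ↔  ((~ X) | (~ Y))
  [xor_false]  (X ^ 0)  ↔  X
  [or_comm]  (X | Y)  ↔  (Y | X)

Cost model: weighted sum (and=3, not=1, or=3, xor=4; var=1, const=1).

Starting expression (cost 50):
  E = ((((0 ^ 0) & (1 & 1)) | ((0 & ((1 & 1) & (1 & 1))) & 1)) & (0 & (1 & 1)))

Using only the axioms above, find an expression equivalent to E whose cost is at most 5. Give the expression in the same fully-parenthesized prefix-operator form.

(0 & 1)   [cost 5]

1. [and_idem →] ((1 & 1) & (1 & 1))  →  (1 & 1);  E = ((((0 ^ 0) & (1 & 1)) | ((0 & (1 & 1)) & 1)) & (0 & (1 & 1)))
2. [xor_false →] (0 ^ 0)  →  0;  E = (((0 & (1 & 1)) | ((0 & (1 & 1)) & 1)) & (0 & (1 & 1)))
3. [absorb_or →] ((0 & (1 & 1)) | ((0 & (1 & 1)) & 1))  →  (0 & (1 & 1));  E = ((0 & (1 & 1)) & (0 & (1 & 1)))
4. [and_idem →] ((0 & (1 & 1)) & (0 & (1 & 1)))  →  (0 & (1 & 1))
5. [and_idem →] (1 & 1)  →  1;  cost 5 ≤ 5, done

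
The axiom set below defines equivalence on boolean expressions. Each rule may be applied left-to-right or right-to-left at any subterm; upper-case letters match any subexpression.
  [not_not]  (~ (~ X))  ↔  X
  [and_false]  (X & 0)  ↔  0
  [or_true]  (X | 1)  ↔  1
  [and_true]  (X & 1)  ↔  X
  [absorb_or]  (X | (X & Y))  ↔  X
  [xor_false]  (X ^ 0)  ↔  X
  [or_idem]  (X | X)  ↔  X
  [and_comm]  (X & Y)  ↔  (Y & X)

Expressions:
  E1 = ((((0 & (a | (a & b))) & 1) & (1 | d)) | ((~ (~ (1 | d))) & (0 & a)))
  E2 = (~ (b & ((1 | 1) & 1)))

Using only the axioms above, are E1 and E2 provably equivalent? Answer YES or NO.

Every axiom is a valid identity, so a rewrite proof would force E1 and E2 to agree under every assignment.
At a=0, b=0, d=0: E1 = 0 but E2 = 1; they differ, so no derivation exists.

NO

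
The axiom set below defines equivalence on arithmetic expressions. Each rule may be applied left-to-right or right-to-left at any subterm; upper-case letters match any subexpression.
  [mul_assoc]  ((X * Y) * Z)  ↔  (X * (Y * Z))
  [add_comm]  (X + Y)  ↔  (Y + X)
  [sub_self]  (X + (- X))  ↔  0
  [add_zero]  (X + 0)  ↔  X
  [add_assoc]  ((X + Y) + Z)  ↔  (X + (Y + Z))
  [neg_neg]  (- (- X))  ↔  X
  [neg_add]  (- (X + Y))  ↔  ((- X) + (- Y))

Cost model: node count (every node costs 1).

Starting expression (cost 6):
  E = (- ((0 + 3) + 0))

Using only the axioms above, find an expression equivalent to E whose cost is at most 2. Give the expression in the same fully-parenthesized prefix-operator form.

(- 3)   [cost 2]

1. [add_comm →] (0 + 3)  →  (3 + 0);  E = (- ((3 + 0) + 0))
2. [add_zero →] (3 + 0)  →  3;  E = (- (3 + 0))
3. [add_zero →] (3 + 0)  →  3;  cost 2 ≤ 2, done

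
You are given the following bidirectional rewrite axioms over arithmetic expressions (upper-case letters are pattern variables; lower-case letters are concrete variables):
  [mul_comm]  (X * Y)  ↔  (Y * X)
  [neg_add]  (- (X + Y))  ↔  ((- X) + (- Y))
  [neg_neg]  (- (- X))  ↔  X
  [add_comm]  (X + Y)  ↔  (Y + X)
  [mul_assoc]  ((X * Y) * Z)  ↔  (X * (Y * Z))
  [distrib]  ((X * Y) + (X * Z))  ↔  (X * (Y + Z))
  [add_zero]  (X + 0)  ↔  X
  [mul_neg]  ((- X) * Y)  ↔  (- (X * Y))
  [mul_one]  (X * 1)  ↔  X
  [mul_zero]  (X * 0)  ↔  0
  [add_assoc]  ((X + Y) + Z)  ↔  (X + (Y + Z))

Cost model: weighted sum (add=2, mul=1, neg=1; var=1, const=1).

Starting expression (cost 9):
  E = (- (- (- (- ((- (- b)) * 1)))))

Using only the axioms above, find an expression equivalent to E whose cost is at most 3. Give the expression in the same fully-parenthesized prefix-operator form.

1. [mul_one →] ((- (- b)) * 1)  →  (- (- b));  E = (- (- (- (- (- (- b))))))
2. [neg_neg →] (- (- b))  →  b;  E = (- (- (- (- b))))
3. [neg_neg →] (- (- (- (- b))))  →  (- (- b));  cost 3 ≤ 3, done

(- (- b))   [cost 3]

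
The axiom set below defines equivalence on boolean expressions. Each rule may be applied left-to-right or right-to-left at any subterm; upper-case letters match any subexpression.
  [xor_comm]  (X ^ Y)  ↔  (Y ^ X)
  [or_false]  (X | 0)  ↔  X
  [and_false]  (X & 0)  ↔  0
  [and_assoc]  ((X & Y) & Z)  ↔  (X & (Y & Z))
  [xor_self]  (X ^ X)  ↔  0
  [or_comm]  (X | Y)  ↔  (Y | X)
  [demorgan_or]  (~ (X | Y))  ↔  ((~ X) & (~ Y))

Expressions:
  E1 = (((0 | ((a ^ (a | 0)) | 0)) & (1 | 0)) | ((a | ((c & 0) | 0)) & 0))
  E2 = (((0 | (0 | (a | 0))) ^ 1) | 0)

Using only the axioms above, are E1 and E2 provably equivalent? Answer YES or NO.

NO

Every axiom is a valid identity, so a rewrite proof would force E1 and E2 to agree under every assignment.
At a=0, c=0: E1 = 0 but E2 = 1; they differ, so no derivation exists.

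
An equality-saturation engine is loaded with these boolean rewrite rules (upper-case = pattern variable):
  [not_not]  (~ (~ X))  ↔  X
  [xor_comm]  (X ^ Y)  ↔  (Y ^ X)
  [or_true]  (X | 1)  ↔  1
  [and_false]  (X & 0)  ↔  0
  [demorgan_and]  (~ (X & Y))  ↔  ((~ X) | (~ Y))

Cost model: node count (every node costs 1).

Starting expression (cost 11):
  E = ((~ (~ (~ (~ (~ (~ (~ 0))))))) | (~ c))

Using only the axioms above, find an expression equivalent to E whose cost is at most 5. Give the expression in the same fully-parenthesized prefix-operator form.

(1) (~ (~ (~ (~ 0))))  =[not_not →]=  (~ (~ 0))    ⊢ ((~ (~ (~ (~ (~ 0))))) | (~ c))
(2) (~ (~ (~ 0)))  =[not_not →]=  (~ 0)    ⊢ ((~ (~ (~ 0))) | (~ c))
(3) (~ (~ 0))  =[not_not →]=  0    ⊢ cost 5, within 5

((~ 0) | (~ c))   [cost 5]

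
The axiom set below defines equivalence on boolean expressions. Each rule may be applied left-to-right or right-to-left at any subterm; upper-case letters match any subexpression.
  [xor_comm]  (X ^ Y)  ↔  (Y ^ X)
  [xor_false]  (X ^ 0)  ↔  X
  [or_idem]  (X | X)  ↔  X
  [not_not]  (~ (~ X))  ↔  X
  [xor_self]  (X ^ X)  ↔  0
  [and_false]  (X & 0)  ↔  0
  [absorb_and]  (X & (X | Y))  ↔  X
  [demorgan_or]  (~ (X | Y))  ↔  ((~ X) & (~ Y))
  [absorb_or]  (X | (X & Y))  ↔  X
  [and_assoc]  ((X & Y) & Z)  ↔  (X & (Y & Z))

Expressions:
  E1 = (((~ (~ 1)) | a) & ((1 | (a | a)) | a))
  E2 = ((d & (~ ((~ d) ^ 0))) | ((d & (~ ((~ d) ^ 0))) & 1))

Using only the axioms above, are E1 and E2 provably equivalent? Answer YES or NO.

The axioms are sound identities: if E1 ↔* E2 then E1 and E2 evaluate identically under any assignment.
Under a=0, d=0: E1 evaluates to 1, E2 to 0. Distinct ⇒ no rewrite sequence connects them.

NO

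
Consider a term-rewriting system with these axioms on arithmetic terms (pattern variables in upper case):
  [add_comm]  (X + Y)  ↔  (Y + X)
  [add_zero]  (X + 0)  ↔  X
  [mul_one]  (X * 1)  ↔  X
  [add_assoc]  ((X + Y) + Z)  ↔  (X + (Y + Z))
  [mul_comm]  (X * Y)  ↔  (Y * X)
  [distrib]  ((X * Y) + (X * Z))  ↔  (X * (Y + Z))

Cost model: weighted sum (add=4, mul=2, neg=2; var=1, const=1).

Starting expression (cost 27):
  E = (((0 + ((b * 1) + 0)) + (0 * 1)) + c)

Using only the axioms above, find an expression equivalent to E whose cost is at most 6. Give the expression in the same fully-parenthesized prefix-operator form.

(b + c)   [cost 6]

(1) ((b * 1) + 0)  =[add_zero →]=  (b * 1)    ⊢ (((0 + (b * 1)) + (0 * 1)) + c)
(2) (0 + (b * 1))  =[add_comm →]=  ((b * 1) + 0)    ⊢ ((((b * 1) + 0) + (0 * 1)) + c)
(3) (b * 1)  =[mul_one →]=  b    ⊢ (((b + 0) + (0 * 1)) + c)
(4) (b + 0)  =[add_zero →]=  b    ⊢ ((b + (0 * 1)) + c)
(5) (0 * 1)  =[mul_one →]=  0    ⊢ ((b + 0) + c)
(6) (b + 0)  =[add_zero →]=  b    ⊢ cost 6, within 6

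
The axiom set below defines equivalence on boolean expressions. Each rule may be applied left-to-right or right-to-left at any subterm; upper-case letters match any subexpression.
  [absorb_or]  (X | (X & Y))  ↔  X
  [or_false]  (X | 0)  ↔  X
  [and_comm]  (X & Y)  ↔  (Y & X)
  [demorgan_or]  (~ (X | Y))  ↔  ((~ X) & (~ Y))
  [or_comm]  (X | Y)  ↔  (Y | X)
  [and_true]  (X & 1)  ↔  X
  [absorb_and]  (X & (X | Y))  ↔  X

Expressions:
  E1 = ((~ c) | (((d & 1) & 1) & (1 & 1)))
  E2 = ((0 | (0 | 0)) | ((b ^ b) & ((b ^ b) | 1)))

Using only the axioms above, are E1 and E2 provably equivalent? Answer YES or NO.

NO

Every axiom is a valid identity, so a rewrite proof would force E1 and E2 to agree under every assignment.
At b=0, c=0, d=0: E1 = 1 but E2 = 0; they differ, so no derivation exists.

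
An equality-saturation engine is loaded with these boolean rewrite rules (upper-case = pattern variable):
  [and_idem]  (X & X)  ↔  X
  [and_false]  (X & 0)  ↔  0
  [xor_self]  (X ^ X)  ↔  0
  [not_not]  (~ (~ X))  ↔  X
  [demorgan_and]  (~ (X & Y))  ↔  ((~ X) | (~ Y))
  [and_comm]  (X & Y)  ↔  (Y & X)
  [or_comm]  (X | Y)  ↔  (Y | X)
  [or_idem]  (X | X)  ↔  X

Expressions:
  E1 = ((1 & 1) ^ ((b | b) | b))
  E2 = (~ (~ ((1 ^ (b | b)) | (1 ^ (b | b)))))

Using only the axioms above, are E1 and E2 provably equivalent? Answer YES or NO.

YES

1. [and_idem →] (1 & 1)  →  1;  E1 = (1 ^ ((b | b) | b))
2. [or_idem →] (b | b)  →  b;  E1 = (1 ^ (b | b))
3. [not_not ←] (1 ^ (b | b))  →  (~ (~ (1 ^ (b | b))))
4. [or_idem ←] (1 ^ (b | b))  →  ((1 ^ (b | b)) | (1 ^ (b | b)));  this is E2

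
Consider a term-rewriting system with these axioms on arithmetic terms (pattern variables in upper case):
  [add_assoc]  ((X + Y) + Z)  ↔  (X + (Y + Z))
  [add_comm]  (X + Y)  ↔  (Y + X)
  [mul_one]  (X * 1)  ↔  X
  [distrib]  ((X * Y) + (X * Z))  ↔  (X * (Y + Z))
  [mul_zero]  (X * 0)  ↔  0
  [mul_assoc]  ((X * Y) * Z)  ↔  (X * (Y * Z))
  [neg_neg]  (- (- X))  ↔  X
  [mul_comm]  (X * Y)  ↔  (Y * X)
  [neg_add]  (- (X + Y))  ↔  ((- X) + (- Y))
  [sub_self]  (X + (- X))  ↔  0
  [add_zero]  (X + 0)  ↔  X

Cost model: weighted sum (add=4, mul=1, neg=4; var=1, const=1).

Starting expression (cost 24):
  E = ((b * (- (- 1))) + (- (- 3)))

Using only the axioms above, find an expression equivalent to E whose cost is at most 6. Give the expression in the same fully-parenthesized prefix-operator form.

(b + 3)   [cost 6]

step 1: neg_neg (→) rewrites (- (- 1)) into 1, now ((b * 1) + (- (- 3)))
step 2: mul_one (→) rewrites (b * 1) into b, now (b + (- (- 3)))
step 3: neg_neg (→) rewrites (- (- 3)) into 3, reaching cost 6 (bound 6)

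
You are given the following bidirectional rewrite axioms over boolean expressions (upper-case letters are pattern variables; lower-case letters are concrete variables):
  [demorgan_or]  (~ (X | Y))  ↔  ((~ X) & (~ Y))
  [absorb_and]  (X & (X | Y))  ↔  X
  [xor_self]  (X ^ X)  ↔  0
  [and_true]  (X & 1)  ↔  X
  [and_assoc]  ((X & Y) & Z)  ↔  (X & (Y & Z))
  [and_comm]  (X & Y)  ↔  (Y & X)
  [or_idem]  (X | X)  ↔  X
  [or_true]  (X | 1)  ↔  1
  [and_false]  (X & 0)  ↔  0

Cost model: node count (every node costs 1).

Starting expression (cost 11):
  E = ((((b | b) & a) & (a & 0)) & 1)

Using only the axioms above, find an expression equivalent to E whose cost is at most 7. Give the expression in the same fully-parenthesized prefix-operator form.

((b & a) & (0 & 1))   [cost 7]

1. [or_idem →] (b | b)  →  b;  E = (((b & a) & (a & 0)) & 1)
2. [and_assoc →] (((b & a) & (a & 0)) & 1)  →  ((b & a) & ((a & 0) & 1))
3. [and_false →] (a & 0)  →  0;  cost 7 ≤ 7, done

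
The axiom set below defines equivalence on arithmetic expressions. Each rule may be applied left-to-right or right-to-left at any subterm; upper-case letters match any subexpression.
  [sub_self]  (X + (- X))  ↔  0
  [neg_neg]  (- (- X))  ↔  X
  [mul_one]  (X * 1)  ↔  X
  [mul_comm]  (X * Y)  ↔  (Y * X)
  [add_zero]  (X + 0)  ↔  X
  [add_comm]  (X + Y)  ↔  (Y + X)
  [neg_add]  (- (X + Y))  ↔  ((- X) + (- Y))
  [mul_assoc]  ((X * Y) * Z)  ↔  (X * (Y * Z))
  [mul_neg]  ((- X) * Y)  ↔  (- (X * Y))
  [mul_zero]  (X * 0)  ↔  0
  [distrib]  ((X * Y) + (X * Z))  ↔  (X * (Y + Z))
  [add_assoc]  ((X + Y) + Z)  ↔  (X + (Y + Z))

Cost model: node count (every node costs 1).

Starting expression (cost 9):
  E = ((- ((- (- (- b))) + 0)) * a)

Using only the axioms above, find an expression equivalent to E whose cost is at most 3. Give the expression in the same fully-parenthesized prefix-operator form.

(b * a)   [cost 3]

(1) (- (- b))  =[neg_neg →]=  b    ⊢ ((- ((- b) + 0)) * a)
(2) ((- b) + 0)  =[add_zero →]=  (- b)    ⊢ ((- (- b)) * a)
(3) (- (- b))  =[neg_neg →]=  b    ⊢ cost 3, within 3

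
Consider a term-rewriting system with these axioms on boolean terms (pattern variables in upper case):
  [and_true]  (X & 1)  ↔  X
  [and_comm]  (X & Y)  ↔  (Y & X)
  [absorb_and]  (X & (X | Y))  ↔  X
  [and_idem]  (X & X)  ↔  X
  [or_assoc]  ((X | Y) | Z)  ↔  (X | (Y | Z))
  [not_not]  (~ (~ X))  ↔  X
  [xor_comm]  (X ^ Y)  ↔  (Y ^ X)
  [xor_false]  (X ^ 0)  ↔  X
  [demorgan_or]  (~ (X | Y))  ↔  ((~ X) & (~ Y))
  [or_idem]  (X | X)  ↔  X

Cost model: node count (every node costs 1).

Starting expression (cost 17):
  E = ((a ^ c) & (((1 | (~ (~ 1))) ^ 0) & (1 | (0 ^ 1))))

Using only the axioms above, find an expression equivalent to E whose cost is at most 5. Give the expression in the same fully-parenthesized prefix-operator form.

1. [xor_false →] ((1 | (~ (~ 1))) ^ 0)  →  (1 | (~ (~ 1)));  E = ((a ^ c) & ((1 | (~ (~ 1))) & (1 | (0 ^ 1))))
2. [not_not →] (~ (~ 1))  →  1;  E = ((a ^ c) & ((1 | 1) & (1 | (0 ^ 1))))
3. [xor_comm →] (0 ^ 1)  →  (1 ^ 0);  E = ((a ^ c) & ((1 | 1) & (1 | (1 ^ 0))))
4. [xor_false →] (1 ^ 0)  →  1;  E = ((a ^ c) & ((1 | 1) & (1 | 1)))
5. [and_idem →] ((1 | 1) & (1 | 1))  →  (1 | 1);  E = ((a ^ c) & (1 | 1))
6. [or_idem →] (1 | 1)  →  1;  cost 5 ≤ 5, done

((a ^ c) & 1)   [cost 5]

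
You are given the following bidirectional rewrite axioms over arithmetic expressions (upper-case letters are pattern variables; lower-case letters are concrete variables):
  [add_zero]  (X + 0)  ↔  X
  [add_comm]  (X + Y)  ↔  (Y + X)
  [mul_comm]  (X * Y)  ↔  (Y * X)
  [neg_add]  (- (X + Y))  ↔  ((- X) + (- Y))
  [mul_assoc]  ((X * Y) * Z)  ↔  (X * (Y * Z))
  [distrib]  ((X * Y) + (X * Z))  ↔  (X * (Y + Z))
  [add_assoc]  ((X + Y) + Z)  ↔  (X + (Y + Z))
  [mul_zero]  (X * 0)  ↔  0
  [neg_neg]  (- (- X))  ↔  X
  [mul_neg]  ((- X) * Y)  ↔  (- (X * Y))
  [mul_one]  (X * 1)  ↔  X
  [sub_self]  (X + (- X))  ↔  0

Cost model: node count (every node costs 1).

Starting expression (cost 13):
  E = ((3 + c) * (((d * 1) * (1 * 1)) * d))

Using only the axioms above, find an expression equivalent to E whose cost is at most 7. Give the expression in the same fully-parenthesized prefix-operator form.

step 1: mul_one (→) rewrites (1 * 1) into 1, now ((3 + c) * (((d * 1) * 1) * d))
step 2: mul_one (→) rewrites (d * 1) into d, now ((3 + c) * ((d * 1) * d))
step 3: mul_one (→) rewrites (d * 1) into d, reaching cost 7 (bound 7)

((3 + c) * (d * d))   [cost 7]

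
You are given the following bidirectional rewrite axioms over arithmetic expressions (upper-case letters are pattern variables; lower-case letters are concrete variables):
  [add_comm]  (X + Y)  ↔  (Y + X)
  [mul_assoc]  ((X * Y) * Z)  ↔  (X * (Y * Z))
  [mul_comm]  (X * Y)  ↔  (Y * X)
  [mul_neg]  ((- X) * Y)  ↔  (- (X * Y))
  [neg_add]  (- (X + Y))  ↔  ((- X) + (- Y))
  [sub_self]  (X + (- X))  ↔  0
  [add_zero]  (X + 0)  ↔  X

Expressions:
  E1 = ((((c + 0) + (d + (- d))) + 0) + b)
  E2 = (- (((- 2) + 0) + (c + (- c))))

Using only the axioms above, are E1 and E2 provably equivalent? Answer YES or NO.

All listed rules preserve value, hence provable equivalence implies equal values everywhere; look for a separating assignment.
b=0, c=0, d=0 gives E1 ↦ 0, E2 ↦ 2; values differ ⇒ not provably equivalent.

NO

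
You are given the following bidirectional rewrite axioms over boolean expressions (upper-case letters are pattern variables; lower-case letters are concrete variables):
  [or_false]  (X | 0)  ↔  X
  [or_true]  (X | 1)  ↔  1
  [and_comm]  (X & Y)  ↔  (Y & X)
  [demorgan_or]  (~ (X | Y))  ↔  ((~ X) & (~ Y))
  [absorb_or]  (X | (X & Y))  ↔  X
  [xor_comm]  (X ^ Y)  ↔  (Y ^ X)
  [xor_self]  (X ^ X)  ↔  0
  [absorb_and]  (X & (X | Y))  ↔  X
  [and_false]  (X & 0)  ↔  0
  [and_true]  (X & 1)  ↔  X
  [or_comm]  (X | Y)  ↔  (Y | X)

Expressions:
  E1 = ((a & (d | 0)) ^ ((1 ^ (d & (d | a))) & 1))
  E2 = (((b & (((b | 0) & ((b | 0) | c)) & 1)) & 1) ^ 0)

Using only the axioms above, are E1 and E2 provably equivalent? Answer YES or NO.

The axioms are sound identities: if E1 ↔* E2 then E1 and E2 evaluate identically under any assignment.
Under a=0, b=0, c=0, d=0: E1 evaluates to 1, E2 to 0. Distinct ⇒ no rewrite sequence connects them.

NO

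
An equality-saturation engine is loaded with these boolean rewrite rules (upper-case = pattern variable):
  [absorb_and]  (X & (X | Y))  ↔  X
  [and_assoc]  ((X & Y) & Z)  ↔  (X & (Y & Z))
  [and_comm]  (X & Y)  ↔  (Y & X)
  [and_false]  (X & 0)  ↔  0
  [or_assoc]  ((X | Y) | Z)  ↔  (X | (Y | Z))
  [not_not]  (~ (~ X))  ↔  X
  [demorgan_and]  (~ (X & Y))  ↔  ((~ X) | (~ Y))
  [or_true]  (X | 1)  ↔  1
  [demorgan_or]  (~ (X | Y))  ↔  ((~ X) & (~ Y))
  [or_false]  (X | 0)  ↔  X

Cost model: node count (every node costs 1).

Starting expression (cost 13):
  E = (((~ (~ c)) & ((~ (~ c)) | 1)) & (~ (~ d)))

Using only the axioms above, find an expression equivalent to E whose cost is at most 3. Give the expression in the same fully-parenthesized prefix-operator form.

(c & d)   [cost 3]

1. [absorb_and →] ((~ (~ c)) & ((~ (~ c)) | 1))  →  (~ (~ c));  E = ((~ (~ c)) & (~ (~ d)))
2. [not_not →] (~ (~ d))  →  d;  E = ((~ (~ c)) & d)
3. [not_not →] (~ (~ c))  →  c;  cost 3 ≤ 3, done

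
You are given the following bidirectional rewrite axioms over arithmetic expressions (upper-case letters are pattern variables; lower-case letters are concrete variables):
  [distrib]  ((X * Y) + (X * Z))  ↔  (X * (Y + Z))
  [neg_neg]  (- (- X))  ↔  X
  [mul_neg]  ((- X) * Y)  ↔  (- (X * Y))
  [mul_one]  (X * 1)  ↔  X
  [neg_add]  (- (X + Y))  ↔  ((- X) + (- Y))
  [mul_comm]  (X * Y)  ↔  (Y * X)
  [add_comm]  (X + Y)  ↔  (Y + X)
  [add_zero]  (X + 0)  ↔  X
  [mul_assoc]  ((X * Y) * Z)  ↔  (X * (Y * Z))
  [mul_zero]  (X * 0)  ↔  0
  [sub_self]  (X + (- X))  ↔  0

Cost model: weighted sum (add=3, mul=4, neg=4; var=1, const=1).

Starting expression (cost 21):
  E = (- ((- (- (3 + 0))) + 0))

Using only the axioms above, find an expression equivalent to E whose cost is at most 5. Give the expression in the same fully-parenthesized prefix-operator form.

(- 3)   [cost 5]

1. [add_zero →] ((- (- (3 + 0))) + 0)  →  (- (- (3 + 0)));  E = (- (- (- (3 + 0))))
2. [neg_neg →] (- (- (3 + 0)))  →  (3 + 0);  E = (- (3 + 0))
3. [add_zero →] (3 + 0)  →  3;  cost 5 ≤ 5, done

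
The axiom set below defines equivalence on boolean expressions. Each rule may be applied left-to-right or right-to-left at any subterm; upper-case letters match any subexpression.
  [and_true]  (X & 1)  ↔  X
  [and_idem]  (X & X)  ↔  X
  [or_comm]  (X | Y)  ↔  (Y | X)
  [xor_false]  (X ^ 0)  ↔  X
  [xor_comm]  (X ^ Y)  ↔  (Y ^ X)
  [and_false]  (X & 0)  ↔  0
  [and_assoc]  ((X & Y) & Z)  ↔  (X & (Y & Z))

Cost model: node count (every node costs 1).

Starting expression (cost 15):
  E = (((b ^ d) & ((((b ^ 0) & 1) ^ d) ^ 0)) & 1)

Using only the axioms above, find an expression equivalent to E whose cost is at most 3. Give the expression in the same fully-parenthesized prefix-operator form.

(b ^ d)   [cost 3]

1. [and_true →] (((b ^ d) & ((((b ^ 0) & 1) ^ d) ^ 0)) & 1)  →  ((b ^ d) & ((((b ^ 0) & 1) ^ d) ^ 0))
2. [xor_false →] (b ^ 0)  →  b;  E = ((b ^ d) & (((b & 1) ^ d) ^ 0))
3. [and_true →] (b & 1)  →  b;  E = ((b ^ d) & ((b ^ d) ^ 0))
4. [xor_false →] ((b ^ d) ^ 0)  →  (b ^ d);  E = ((b ^ d) & (b ^ d))
5. [and_idem →] ((b ^ d) & (b ^ d))  →  (b ^ d);  cost 3 ≤ 3, done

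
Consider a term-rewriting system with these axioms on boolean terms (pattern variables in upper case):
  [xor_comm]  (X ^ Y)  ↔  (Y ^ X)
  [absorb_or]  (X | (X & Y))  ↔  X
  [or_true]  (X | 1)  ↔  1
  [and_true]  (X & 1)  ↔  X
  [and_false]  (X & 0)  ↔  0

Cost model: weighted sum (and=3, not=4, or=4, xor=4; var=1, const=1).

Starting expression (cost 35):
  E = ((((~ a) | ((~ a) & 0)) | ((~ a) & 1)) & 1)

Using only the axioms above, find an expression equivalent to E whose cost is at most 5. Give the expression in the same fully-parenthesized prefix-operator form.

(~ a)   [cost 5]

1. [absorb_or →] ((~ a) | ((~ a) & 0))  →  (~ a);  E = (((~ a) | ((~ a) & 1)) & 1)
2. [and_true →] (((~ a) | ((~ a) & 1)) & 1)  →  ((~ a) | ((~ a) & 1))
3. [absorb_or →] ((~ a) | ((~ a) & 1))  →  (~ a);  cost 5 ≤ 5, done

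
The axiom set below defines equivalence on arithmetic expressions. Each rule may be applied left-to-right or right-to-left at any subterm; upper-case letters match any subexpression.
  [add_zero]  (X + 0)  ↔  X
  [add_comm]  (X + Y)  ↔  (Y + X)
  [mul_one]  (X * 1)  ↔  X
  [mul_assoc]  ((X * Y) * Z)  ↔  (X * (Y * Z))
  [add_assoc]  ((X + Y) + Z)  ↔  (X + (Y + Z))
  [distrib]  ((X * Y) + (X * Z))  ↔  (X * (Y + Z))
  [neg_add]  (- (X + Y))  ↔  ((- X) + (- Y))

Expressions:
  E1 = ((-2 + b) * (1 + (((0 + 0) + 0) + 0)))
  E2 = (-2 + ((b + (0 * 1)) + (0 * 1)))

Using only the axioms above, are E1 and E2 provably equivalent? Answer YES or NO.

YES

step 1: add_zero (→) rewrites (((0 + 0) + 0) + 0) into ((0 + 0) + 0), now ((-2 + b) * (1 + ((0 + 0) + 0)))
step 2: add_zero (→) rewrites ((0 + 0) + 0) into (0 + 0), now ((-2 + b) * (1 + (0 + 0)))
step 3: add_zero (→) rewrites (0 + 0) into 0, now ((-2 + b) * (1 + 0))
step 4: add_zero (→) rewrites (1 + 0) into 1, now ((-2 + b) * 1)
step 5: mul_one (→) rewrites ((-2 + b) * 1) into (-2 + b)
step 6: add_zero (←) rewrites b into (b + 0), now (-2 + (b + 0))
step 7: add_zero (←) rewrites b into (b + 0), now (-2 + ((b + 0) + 0))
step 8: mul_one (←) rewrites 0 into (0 * 1), now (-2 + ((b + 0) + (0 * 1)))
step 9: mul_one (←) rewrites 0 into (0 * 1), which is E2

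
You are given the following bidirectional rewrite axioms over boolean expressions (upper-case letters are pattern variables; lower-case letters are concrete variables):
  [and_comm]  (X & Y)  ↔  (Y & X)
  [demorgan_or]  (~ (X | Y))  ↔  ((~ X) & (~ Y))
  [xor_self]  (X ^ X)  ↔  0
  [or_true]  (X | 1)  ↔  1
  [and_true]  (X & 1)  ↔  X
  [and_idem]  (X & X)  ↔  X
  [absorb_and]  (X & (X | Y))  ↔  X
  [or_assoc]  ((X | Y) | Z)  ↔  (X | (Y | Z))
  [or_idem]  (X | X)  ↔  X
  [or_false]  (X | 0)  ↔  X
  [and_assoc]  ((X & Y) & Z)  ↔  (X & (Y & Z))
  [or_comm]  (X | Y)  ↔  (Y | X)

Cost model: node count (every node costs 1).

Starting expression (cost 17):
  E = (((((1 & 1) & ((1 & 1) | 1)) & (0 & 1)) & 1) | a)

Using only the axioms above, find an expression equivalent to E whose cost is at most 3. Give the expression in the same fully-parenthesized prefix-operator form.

(0 | a)   [cost 3]

step 1: absorb_and (→) rewrites ((1 & 1) & ((1 & 1) | 1)) into (1 & 1), now ((((1 & 1) & (0 & 1)) & 1) | a)
step 2: and_idem (→) rewrites (1 & 1) into 1, now (((1 & (0 & 1)) & 1) | a)
step 3: and_true (→) rewrites ((1 & (0 & 1)) & 1) into (1 & (0 & 1)), now ((1 & (0 & 1)) | a)
step 4: and_comm (→) rewrites (1 & (0 & 1)) into ((0 & 1) & 1), now (((0 & 1) & 1) | a)
step 5: and_true (→) rewrites (0 & 1) into 0, now ((0 & 1) | a)
step 6: and_true (→) rewrites (0 & 1) into 0, reaching cost 3 (bound 3)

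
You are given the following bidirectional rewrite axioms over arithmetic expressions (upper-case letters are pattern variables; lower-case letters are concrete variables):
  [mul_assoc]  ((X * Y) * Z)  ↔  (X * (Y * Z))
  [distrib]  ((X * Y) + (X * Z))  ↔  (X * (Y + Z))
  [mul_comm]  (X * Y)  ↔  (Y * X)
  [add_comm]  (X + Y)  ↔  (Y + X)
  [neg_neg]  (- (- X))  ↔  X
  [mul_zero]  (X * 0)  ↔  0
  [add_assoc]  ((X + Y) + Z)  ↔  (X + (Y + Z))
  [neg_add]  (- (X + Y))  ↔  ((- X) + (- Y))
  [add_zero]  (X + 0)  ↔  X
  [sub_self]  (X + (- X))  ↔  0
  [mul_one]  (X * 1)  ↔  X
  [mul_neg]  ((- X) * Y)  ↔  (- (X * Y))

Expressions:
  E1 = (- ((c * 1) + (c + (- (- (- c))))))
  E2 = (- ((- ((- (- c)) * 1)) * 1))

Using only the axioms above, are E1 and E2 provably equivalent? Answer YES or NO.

The axioms are sound identities: if E1 ↔* E2 then E1 and E2 evaluate identically under any assignment.
Under c=1: E1 evaluates to -1, E2 to 1. Distinct ⇒ no rewrite sequence connects them.

NO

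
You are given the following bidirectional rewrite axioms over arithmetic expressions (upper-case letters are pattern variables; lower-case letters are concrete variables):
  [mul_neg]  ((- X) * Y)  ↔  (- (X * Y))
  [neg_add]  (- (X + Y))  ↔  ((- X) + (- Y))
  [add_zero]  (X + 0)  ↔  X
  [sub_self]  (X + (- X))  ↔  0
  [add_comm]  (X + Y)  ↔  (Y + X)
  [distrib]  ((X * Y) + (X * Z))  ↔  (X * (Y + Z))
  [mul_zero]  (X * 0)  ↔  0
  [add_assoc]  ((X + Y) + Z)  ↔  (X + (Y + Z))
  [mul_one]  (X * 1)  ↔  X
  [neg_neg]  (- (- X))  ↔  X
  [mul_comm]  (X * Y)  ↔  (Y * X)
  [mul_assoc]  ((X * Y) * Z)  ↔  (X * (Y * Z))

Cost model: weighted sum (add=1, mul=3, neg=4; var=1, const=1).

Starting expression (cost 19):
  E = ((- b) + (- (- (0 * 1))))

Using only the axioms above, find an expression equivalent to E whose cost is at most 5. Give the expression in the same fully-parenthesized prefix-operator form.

(- b)   [cost 5]

(1) (0 * 1)  =[mul_one →]=  0    ⊢ ((- b) + (- (- 0)))
(2) (- (- 0))  =[neg_neg →]=  0    ⊢ ((- b) + 0)
(3) ((- b) + 0)  =[add_zero →]=  (- b)    ⊢ cost 5, within 5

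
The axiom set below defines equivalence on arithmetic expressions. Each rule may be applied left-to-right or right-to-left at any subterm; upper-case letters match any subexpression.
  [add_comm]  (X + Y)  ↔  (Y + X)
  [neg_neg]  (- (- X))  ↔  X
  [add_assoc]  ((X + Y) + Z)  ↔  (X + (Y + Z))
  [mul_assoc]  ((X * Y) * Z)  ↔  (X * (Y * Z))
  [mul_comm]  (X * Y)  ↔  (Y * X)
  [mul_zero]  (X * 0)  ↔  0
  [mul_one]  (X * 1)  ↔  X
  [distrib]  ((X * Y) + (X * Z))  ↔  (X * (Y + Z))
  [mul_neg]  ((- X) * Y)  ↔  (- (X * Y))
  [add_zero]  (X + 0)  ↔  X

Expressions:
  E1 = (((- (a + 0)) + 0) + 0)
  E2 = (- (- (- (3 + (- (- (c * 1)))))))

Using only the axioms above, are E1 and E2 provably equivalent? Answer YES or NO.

The axioms are sound identities: if E1 ↔* E2 then E1 and E2 evaluate identically under any assignment.
Under a=0, c=0: E1 evaluates to 0, E2 to -3. Distinct ⇒ no rewrite sequence connects them.

NO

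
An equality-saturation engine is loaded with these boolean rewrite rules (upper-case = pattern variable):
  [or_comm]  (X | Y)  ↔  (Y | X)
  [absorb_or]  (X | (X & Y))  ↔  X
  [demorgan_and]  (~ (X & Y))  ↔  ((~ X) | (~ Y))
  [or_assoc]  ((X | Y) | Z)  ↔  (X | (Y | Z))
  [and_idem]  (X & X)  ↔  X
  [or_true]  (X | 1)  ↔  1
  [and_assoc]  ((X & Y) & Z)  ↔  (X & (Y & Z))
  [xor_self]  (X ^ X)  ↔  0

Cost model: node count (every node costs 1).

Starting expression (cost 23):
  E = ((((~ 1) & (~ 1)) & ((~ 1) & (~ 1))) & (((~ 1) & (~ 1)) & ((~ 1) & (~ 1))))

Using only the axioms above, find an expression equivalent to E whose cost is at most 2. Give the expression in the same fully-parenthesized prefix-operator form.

(~ 1)   [cost 2]

1. [and_idem →] ((((~ 1) & (~ 1)) & ((~ 1) & (~ 1))) & (((~ 1) & (~ 1)) & ((~ 1) & (~ 1))))  →  (((~ 1) & (~ 1)) & ((~ 1) & (~ 1)))
2. [and_idem →] (((~ 1) & (~ 1)) & ((~ 1) & (~ 1)))  →  ((~ 1) & (~ 1))
3. [and_idem →] ((~ 1) & (~ 1))  →  (~ 1);  cost 2 ≤ 2, done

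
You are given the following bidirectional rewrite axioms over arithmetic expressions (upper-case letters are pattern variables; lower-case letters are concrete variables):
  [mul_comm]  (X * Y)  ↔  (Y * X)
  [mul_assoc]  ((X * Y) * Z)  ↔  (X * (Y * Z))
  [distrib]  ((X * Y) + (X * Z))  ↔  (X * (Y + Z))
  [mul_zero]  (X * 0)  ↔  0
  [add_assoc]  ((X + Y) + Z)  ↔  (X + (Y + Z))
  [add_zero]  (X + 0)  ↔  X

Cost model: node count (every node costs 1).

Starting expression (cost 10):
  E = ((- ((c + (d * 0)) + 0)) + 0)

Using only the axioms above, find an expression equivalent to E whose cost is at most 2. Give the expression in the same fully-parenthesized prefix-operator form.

(- c)   [cost 2]

step 1: add_zero (→) rewrites ((c + (d * 0)) + 0) into (c + (d * 0)), now ((- (c + (d * 0))) + 0)
step 2: mul_zero (→) rewrites (d * 0) into 0, now ((- (c + 0)) + 0)
step 3: add_zero (→) rewrites (c + 0) into c, now ((- c) + 0)
step 4: add_zero (→) rewrites ((- c) + 0) into (- c), reaching cost 2 (bound 2)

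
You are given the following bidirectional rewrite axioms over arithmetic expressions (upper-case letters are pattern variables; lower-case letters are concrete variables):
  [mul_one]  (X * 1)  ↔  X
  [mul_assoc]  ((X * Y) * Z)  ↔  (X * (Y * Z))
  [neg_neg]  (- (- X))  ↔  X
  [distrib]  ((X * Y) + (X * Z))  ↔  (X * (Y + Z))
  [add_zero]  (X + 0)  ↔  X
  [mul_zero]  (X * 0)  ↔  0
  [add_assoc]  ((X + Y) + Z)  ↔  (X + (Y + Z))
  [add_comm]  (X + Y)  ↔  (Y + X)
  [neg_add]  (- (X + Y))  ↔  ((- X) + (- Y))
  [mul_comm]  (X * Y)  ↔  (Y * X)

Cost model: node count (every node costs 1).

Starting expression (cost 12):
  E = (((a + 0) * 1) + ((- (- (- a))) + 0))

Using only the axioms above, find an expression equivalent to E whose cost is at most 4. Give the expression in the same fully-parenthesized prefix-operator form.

(1) (- (- (- a)))  =[neg_neg →]=  (- a)    ⊢ (((a + 0) * 1) + ((- a) + 0))
(2) (a + 0)  =[add_zero →]=  a    ⊢ ((a * 1) + ((- a) + 0))
(3) ((- a) + 0)  =[add_zero →]=  (- a)    ⊢ ((a * 1) + (- a))
(4) (a * 1)  =[mul_one →]=  a    ⊢ cost 4, within 4

(a + (- a))   [cost 4]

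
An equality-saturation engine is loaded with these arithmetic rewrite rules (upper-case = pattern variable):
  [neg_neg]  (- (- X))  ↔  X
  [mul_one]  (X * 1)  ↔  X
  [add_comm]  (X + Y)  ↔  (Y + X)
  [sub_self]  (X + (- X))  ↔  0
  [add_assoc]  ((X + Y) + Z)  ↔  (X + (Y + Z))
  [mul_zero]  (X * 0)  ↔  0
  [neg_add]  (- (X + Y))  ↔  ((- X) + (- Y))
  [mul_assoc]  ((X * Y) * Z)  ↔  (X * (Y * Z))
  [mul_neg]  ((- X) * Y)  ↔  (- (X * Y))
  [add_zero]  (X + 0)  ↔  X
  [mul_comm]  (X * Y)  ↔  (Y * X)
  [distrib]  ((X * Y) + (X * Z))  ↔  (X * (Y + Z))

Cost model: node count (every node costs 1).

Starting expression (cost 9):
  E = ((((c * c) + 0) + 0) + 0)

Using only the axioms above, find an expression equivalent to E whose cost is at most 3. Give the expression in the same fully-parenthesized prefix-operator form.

step 1: add_zero (→) rewrites ((c * c) + 0) into (c * c), now (((c * c) + 0) + 0)
step 2: add_zero (→) rewrites (((c * c) + 0) + 0) into ((c * c) + 0)
step 3: add_zero (→) rewrites ((c * c) + 0) into (c * c), reaching cost 3 (bound 3)

(c * c)   [cost 3]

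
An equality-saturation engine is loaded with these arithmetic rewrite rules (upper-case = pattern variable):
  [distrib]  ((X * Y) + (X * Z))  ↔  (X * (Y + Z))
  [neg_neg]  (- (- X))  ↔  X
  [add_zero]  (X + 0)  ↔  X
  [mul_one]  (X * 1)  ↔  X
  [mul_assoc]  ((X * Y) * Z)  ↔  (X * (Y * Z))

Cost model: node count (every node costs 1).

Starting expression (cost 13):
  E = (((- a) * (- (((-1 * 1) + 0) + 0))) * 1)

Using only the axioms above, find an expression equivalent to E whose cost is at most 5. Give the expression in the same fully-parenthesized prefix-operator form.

(1) ((-1 * 1) + 0)  =[add_zero →]=  (-1 * 1)    ⊢ (((- a) * (- ((-1 * 1) + 0))) * 1)
(2) (((- a) * (- ((-1 * 1) + 0))) * 1)  =[mul_one →]=  ((- a) * (- ((-1 * 1) + 0)))
(3) ((-1 * 1) + 0)  =[add_zero →]=  (-1 * 1)    ⊢ ((- a) * (- (-1 * 1)))
(4) (-1 * 1)  =[mul_one →]=  -1    ⊢ cost 5, within 5

((- a) * (- -1))   [cost 5]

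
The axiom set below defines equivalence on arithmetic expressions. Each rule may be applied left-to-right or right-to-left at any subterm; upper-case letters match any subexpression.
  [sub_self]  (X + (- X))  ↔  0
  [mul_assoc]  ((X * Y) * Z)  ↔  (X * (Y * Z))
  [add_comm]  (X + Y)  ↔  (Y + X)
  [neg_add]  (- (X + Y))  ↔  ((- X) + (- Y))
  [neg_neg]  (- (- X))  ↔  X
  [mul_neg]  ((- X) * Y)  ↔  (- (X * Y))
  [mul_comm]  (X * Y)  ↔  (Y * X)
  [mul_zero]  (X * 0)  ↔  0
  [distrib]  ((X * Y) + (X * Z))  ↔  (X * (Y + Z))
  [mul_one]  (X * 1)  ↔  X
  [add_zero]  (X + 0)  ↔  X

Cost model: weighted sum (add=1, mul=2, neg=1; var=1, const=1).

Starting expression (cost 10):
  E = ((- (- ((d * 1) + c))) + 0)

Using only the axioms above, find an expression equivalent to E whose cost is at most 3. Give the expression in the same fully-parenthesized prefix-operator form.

step 1: add_zero (→) rewrites ((- (- ((d * 1) + c))) + 0) into (- (- ((d * 1) + c)))
step 2: mul_one (→) rewrites (d * 1) into d, now (- (- (d + c)))
step 3: neg_neg (→) rewrites (- (- (d + c))) into (d + c), reaching cost 3 (bound 3)

(d + c)   [cost 3]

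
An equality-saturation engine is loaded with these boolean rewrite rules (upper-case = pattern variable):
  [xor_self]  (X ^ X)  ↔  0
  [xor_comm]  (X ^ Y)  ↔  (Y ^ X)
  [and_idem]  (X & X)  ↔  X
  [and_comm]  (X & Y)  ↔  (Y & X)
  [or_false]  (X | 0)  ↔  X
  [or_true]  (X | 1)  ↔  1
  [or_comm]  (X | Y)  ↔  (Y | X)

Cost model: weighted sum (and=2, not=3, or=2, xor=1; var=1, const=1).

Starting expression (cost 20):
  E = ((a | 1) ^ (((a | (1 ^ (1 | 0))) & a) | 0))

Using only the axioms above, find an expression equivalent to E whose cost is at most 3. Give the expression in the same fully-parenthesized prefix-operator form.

1. [or_false →] (1 | 0)  →  1;  E = ((a | 1) ^ (((a | (1 ^ 1)) & a) | 0))
2. [or_false →] (((a | (1 ^ 1)) & a) | 0)  →  ((a | (1 ^ 1)) & a);  E = ((a | 1) ^ ((a | (1 ^ 1)) & a))
3. [or_true →] (a | 1)  →  1;  E = (1 ^ ((a | (1 ^ 1)) & a))
4. [xor_self →] (1 ^ 1)  →  0;  E = (1 ^ ((a | 0) & a))
5. [or_false →] (a | 0)  →  a;  E = (1 ^ (a & a))
6. [and_idem →] (a & a)  →  a;  cost 3 ≤ 3, done

(1 ^ a)   [cost 3]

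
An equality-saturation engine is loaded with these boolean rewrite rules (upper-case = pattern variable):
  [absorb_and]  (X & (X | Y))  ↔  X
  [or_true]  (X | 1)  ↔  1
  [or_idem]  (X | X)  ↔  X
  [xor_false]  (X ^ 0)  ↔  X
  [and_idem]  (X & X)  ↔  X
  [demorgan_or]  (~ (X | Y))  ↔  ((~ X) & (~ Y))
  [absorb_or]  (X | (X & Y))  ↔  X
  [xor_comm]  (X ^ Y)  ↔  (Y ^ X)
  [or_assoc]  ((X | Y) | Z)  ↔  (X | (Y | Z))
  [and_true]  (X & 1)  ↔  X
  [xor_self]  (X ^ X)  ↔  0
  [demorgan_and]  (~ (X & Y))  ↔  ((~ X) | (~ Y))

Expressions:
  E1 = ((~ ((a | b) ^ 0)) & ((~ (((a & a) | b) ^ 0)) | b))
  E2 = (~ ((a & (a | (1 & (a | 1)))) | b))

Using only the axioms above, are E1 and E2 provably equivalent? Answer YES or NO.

1. [and_idem →] (a & a)  →  a;  E1 = ((~ ((a | b) ^ 0)) & ((~ ((a | b) ^ 0)) | b))
2. [absorb_and →] ((~ ((a | b) ^ 0)) & ((~ ((a | b) ^ 0)) | b))  →  (~ ((a | b) ^ 0))
3. [xor_false →] ((a | b) ^ 0)  →  (a | b);  E1 = (~ (a | b))
4. [absorb_and ←] a  →  (a & (a | 1));  E1 = (~ ((a & (a | 1)) | b))
5. [and_idem ←] 1  →  (1 & 1);  E1 = (~ ((a & (a | (1 & 1))) | b))
6. [or_true ←] 1  →  (a | 1);  this is E2

YES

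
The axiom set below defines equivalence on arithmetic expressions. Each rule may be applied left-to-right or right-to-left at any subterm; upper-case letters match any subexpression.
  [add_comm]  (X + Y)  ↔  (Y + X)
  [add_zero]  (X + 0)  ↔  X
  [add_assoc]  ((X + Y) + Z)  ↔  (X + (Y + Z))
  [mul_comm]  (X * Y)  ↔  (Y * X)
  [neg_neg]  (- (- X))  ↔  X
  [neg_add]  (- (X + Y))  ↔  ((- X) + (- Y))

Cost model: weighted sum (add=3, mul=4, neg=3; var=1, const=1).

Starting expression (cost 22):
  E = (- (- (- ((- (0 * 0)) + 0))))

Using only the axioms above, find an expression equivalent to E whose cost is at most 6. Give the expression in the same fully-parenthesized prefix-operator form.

(1) (- (- (- ((- (0 * 0)) + 0))))  =[neg_neg →]=  (- ((- (0 * 0)) + 0))
(2) ((- (0 * 0)) + 0)  =[add_zero →]=  (- (0 * 0))    ⊢ (- (- (0 * 0)))
(3) (- (- (0 * 0)))  =[neg_neg →]=  (0 * 0)    ⊢ cost 6, within 6

(0 * 0)   [cost 6]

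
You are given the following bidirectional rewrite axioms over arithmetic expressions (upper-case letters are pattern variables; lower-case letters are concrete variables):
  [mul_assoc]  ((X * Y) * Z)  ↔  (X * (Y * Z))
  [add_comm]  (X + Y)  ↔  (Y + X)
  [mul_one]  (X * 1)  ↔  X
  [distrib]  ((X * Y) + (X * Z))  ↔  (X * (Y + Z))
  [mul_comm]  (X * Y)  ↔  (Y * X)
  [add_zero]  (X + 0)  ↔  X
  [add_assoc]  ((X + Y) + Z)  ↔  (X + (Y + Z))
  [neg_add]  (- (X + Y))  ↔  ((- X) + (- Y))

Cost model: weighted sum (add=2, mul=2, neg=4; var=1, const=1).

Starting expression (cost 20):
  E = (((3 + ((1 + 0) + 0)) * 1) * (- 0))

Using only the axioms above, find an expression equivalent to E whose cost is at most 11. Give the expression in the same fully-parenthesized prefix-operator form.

((3 + 1) * (- 0))   [cost 11]

(1) ((1 + 0) + 0)  =[add_zero →]=  (1 + 0)    ⊢ (((3 + (1 + 0)) * 1) * (- 0))
(2) (1 + 0)  =[add_zero →]=  1    ⊢ (((3 + 1) * 1) * (- 0))
(3) ((3 + 1) * 1)  =[mul_one →]=  (3 + 1)    ⊢ cost 11, within 11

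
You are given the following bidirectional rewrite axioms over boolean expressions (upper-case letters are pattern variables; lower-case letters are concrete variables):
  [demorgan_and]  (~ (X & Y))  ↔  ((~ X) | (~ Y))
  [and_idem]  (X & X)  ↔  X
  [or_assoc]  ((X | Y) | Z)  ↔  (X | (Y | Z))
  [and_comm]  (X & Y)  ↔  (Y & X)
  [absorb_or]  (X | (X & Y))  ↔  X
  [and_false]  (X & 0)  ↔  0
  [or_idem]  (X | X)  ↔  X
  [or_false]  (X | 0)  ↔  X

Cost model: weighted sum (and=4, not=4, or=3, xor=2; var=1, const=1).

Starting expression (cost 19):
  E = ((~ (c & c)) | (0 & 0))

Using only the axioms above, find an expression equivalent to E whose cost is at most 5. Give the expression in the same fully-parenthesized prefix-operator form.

(~ c)   [cost 5]

step 1: and_idem (→) rewrites (0 & 0) into 0, now ((~ (c & c)) | 0)
step 2: and_idem (→) rewrites (c & c) into c, now ((~ c) | 0)
step 3: or_false (→) rewrites ((~ c) | 0) into (~ c), reaching cost 5 (bound 5)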